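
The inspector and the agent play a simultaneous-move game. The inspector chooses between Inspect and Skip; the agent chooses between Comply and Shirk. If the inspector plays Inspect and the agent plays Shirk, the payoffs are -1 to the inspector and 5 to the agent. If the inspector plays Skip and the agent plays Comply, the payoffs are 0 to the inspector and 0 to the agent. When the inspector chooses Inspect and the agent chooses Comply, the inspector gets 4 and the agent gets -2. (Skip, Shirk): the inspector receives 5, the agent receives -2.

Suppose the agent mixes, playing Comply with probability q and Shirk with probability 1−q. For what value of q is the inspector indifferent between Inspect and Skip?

Set the inspector's expected payoff from Inspect equal to that from Skip:
  the inspector's payoff from Inspect: q·4 + (1−q)·(-1) = 5q - 1
  the inspector's payoff from Skip: q·0 + (1−q)·5 = -5q + 5
  5q - 1 = -5q + 5  ⇒  10q = 6  ⇒  q = 3/5.

q = 3/5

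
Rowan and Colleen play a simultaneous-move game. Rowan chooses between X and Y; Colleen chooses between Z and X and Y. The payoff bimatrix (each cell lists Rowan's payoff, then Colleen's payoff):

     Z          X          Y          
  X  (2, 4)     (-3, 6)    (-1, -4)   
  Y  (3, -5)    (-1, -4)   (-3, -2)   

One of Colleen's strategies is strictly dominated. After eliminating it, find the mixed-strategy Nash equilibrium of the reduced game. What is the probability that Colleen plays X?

q = 1/2

Colleen's strategy Z is strictly dominated by X: 6 > 4 and -4 > -5. Eliminate Z.
In a mixed equilibrium Rowan is indifferent between X and Y; this condition fixes q.
  Rowan's payoff to X: q·(-3) + (1−q)·(-1) = -2q - 1
  Rowan's payoff to Y: q·(-1) + (1−q)·(-3) = 2q - 3
  -2q - 1 = 2q - 3  ⇒  -4q = -2  ⇒  q = 1/2.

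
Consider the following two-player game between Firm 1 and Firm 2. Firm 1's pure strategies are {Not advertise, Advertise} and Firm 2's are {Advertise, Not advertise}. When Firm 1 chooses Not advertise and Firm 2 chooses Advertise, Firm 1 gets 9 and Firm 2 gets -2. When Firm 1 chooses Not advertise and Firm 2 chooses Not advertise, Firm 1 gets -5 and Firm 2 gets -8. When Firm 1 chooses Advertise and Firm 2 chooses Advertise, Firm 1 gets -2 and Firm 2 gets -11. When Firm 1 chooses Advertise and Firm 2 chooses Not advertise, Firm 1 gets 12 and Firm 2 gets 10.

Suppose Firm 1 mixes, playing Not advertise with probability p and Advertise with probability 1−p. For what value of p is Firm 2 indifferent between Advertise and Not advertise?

Set Firm 2's expected payoff from Advertise equal to that from Not advertise:
  Firm 2's expected payoff from Advertise: p·(-2) + (1−p)·(-11) = 9p - 11
  Firm 2's expected payoff from Not advertise: p·(-8) + (1−p)·10 = -18p + 10
  9p - 11 = -18p + 10  ⇒  27p = 21  ⇒  p = 7/9.

p = 7/9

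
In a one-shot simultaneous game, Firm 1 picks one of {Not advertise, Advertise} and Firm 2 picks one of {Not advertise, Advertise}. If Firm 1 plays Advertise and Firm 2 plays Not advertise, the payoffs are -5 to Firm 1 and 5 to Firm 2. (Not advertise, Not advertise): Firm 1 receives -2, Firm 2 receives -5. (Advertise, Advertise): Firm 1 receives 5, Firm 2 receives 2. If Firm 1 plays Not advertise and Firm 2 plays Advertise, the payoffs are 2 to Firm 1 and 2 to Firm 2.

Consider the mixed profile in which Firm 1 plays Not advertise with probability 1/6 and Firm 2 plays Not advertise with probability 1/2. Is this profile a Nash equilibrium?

Given Firm 1's mix p = 1/6, Firm 2's payoff from Not advertise is 10/3 but from Advertise is 2. Firm 2 strictly prefers Not advertise, so Firm 2 would not mix.
So the proposed profile is not a Nash equilibrium.

No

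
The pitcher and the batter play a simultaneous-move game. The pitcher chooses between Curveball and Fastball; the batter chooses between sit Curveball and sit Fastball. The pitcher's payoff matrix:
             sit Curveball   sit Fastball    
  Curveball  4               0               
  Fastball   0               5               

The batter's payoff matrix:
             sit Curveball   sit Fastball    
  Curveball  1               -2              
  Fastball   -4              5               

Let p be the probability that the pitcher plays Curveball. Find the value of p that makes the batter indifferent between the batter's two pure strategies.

The pitcher's mix must leave the batter indifferent between sit Curveball and sit Fastball.
  the batter's payoff to sit Curveball: p·1 + (1−p)·(-4) = 5p - 4
  the batter's payoff to sit Fastball: p·(-2) + (1−p)·5 = -7p + 5
  5p - 4 = -7p + 5  ⇒  12p = 9  ⇒  p = 3/4.

p = 3/4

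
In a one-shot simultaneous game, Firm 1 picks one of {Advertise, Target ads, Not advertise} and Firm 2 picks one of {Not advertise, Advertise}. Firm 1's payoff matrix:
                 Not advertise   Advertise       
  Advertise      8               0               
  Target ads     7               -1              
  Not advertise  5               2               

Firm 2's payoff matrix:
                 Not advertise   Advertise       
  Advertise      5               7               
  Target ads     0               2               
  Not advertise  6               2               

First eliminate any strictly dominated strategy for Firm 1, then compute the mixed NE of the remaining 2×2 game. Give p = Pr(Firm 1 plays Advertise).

Firm 1's strategy Target ads is strictly dominated by Advertise: 8 > 7 and 0 > -1. Eliminate Target ads.
Firm 1's mix must leave Firm 2 indifferent between Not advertise and Advertise.
  Firm 2's payoff from Not advertise: p·5 + (1−p)·6 = -p + 6
  Firm 2's payoff from Advertise: p·7 + (1−p)·2 = 5p + 2
  -p + 6 = 5p + 2  ⇒  -6p = -4  ⇒  p = 2/3.

p = 2/3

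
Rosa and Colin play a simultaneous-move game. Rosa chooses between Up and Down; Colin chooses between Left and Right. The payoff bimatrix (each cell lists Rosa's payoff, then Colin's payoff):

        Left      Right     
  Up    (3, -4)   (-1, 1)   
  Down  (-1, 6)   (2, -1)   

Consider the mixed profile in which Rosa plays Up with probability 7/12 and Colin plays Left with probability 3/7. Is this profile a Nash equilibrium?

Yes

Check Colin's indifference given Rosa's mix p = 7/12:
  payoff from Left = 1/6; payoff from Right = 1/6 — equal.
Check Rosa's indifference given Colin's mix q = 3/7:
  payoff from Up = 5/7; payoff from Down = 5/7 — equal.
Both players are indifferent, so neither can profitably deviate.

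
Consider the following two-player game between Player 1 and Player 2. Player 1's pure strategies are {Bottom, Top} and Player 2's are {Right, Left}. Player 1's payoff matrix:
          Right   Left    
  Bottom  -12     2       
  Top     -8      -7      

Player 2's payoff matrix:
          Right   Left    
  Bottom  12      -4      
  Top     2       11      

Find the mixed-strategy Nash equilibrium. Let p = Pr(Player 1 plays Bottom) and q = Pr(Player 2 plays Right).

p = 9/25, q = 9/13

For Player 2 to be willing to mix, Player 2 must be indifferent between Right and Left, which pins down Player 1's mix.
  Player 2's payoff to Right: p·12 + (1−p)·2 = 10p + 2
  Player 2's payoff to Left: p·(-4) + (1−p)·11 = -15p + 11
  10p + 2 = -15p + 11  ⇒  25p = 9  ⇒  p = 9/25.
Set Player 1's expected payoff from Bottom equal to that from Top:
  Player 1's payoff to Bottom: q·(-12) + (1−q)·2 = -14q + 2
  Player 1's payoff to Top: q·(-8) + (1−q)·(-7) = -q - 7
  -14q + 2 = -q - 7  ⇒  -13q = -9  ⇒  q = 9/13.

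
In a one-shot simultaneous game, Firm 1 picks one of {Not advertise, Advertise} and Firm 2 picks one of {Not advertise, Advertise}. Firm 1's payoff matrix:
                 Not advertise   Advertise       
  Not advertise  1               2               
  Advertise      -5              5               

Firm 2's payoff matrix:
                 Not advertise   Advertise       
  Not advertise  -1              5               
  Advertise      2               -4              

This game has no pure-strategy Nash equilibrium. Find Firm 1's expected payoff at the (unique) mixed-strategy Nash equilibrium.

5/3

Set Firm 1's expected payoff from Not advertise equal to that from Advertise:
  Firm 1's payoff to Not advertise: q·1 + (1−q)·2 = -q + 2
  Firm 1's payoff to Advertise: q·(-5) + (1−q)·5 = -10q + 5
  -q + 2 = -10q + 5  ⇒  9q = 3  ⇒  q = 1/3.
At equilibrium Firm 1 is indifferent across rows, so Firm 1's payoff equals the payoff from Not advertise: (1/3)·1 + (2/3)·2 = 5/3.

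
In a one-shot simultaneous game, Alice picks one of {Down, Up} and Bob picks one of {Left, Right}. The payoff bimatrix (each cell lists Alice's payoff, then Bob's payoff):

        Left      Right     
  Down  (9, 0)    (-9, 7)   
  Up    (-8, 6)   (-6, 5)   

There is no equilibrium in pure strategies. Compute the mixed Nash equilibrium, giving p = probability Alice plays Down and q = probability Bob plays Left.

Alice's mix must leave Bob indifferent between Left and Right.
  Bob's payoff to Left: p·0 + (1−p)·6 = -6p + 6
  Bob's payoff to Right: p·7 + (1−p)·5 = 2p + 5
  -6p + 6 = 2p + 5  ⇒  -8p = -1  ⇒  p = 1/8.
Set Alice's expected payoff from Down equal to that from Up:
  Alice's expected payoff from Down: q·9 + (1−q)·(-9) = 18q - 9
  Alice's expected payoff from Up: q·(-8) + (1−q)·(-6) = -2q - 6
  18q - 9 = -2q - 6  ⇒  20q = 3  ⇒  q = 3/20.

p = 1/8, q = 3/20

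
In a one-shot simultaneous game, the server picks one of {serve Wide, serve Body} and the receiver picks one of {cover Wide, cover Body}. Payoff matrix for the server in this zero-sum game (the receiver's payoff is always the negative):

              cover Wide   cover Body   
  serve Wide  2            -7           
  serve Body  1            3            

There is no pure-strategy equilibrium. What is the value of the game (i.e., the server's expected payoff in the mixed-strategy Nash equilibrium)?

v = 13/11

The server's indifference between serve Wide and serve Body determines the receiver's mixing probability q:
  the server's expected payoff from serve Wide: q·2 + (1−q)·(-7) = 9q - 7
  the server's expected payoff from serve Body: q·1 + (1−q)·3 = -2q + 3
  9q - 7 = -2q + 3  ⇒  11q = 10  ⇒  q = 10/11.
The value is the server's expected payoff against this mix (using serve Wide): (10/11)·2 + (1/11)·(-7) = 13/11.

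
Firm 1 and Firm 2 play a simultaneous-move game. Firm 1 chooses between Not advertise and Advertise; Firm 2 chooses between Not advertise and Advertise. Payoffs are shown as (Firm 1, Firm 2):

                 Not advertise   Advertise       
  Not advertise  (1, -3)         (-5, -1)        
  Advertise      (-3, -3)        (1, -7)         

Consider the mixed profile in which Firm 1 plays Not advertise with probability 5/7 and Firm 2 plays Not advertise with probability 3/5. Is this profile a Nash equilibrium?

No

Given Firm 1's mix p = 5/7, Firm 2's payoff from Not advertise is -3 but from Advertise is -19/7. Firm 2 strictly prefers Advertise, so Firm 2 would not mix.
So the proposed profile is not a Nash equilibrium.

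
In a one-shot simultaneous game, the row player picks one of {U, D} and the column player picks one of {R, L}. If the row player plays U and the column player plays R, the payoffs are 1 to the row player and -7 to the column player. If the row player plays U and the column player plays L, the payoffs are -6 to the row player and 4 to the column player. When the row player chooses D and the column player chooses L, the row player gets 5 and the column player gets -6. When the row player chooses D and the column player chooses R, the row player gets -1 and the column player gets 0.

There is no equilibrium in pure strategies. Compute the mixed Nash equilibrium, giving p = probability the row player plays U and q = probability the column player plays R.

Set the column player's expected payoff from R equal to that from L:
  the column player's payoff from R: p·(-7) + (1−p)·0 = -7p
  the column player's payoff from L: p·4 + (1−p)·(-6) = 10p - 6
  -7p = 10p - 6  ⇒  -17p = -6  ⇒  p = 6/17.
The row player's indifference between U and D determines the column player's mixing probability q:
  the row player's payoff from U: q·1 + (1−q)·(-6) = 7q - 6
  the row player's payoff from D: q·(-1) + (1−q)·5 = -6q + 5
  7q - 6 = -6q + 5  ⇒  13q = 11  ⇒  q = 11/13.

p = 6/17, q = 11/13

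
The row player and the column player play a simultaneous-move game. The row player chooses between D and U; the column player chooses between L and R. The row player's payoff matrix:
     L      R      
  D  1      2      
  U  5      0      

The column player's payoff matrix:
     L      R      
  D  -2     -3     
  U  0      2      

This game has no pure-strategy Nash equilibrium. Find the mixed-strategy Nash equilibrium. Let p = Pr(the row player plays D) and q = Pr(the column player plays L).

p = 2/3, q = 1/3

The row player's mix must leave the column player indifferent between L and R.
  the column player's expected payoff from L: p·(-2) + (1−p)·0 = -2p
  the column player's expected payoff from R: p·(-3) + (1−p)·2 = -5p + 2
  -2p = -5p + 2  ⇒  3p = 2  ⇒  p = 2/3.
Set the row player's expected payoff from D equal to that from U:
  the row player's payoff to D: q·1 + (1−q)·2 = -q + 2
  the row player's payoff to U: q·5 + (1−q)·0 = 5q
  -q + 2 = 5q  ⇒  -6q = -2  ⇒  q = 1/3.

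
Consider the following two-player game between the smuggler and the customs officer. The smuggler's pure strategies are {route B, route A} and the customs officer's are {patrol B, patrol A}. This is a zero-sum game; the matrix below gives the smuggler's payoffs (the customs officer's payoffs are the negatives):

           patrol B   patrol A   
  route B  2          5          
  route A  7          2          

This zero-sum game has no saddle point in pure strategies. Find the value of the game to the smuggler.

The customs officer's mix must leave the smuggler indifferent between route B and route A.
  the smuggler's payoff to route B: q·2 + (1−q)·5 = -3q + 5
  the smuggler's payoff to route A: q·7 + (1−q)·2 = 5q + 2
  -3q + 5 = 5q + 2  ⇒  -8q = -3  ⇒  q = 3/8.
The value is the smuggler's expected payoff against this mix (using route B): (3/8)·2 + (5/8)·5 = 31/8.

v = 31/8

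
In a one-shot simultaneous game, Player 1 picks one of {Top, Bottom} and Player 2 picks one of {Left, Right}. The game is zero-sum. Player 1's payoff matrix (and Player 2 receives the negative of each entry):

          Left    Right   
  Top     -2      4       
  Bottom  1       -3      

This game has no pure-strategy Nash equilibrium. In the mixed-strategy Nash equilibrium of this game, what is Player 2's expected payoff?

For Player 2 to be willing to mix, Player 2 must be indifferent between Left and Right, which pins down Player 1's mix.
  Player 2's expected payoff from Left: p·2 + (1−p)·(-1) = 3p - 1
  Player 2's expected payoff from Right: p·(-4) + (1−p)·3 = -7p + 3
  3p - 1 = -7p + 3  ⇒  10p = 4  ⇒  p = 2/5.
At equilibrium Player 2 is indifferent across columns, so Player 2's payoff equals the payoff from Left: (2/5)·2 + (3/5)·(-1) = 1/5.

1/5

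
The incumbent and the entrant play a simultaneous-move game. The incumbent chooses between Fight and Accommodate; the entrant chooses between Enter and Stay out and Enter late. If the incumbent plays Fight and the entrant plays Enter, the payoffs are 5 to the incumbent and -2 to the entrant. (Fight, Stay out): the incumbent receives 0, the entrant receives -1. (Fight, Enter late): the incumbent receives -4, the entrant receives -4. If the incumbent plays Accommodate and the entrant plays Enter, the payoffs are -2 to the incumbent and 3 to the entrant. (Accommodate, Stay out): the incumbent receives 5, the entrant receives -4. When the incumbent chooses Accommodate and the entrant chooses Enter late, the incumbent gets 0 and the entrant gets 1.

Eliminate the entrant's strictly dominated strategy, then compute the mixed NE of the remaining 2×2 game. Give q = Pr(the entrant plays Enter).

The entrant's strategy Enter late is strictly dominated by Enter: -2 > -4 and 3 > 1. Eliminate Enter late.
The incumbent's indifference between Fight and Accommodate determines the entrant's mixing probability q:
  the incumbent's payoff to Fight: q·5 + (1−q)·0 = 5q
  the incumbent's payoff to Accommodate: q·(-2) + (1−q)·5 = -7q + 5
  5q = -7q + 5  ⇒  12q = 5  ⇒  q = 5/12.

q = 5/12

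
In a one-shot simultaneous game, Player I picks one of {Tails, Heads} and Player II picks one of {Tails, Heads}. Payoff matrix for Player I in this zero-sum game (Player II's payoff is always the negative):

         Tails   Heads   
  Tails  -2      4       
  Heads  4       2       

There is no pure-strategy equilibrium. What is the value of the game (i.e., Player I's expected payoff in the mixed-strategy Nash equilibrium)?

v = 5/2

In a mixed equilibrium Player I is indifferent between Tails and Heads; this condition fixes q.
  Player I's payoff from Tails: q·(-2) + (1−q)·4 = -6q + 4
  Player I's payoff from Heads: q·4 + (1−q)·2 = 2q + 2
  -6q + 4 = 2q + 2  ⇒  -8q = -2  ⇒  q = 1/4.
The value is Player I's expected payoff against this mix (using Tails): (1/4)·(-2) + (3/4)·4 = 5/2.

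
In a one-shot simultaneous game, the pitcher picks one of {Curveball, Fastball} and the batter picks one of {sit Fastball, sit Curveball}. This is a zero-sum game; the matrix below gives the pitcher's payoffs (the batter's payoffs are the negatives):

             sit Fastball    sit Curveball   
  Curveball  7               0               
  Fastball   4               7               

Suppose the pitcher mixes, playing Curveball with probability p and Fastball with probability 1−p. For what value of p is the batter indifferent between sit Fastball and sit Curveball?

The pitcher's mix must leave the batter indifferent between sit Fastball and sit Curveball.
  the batter's payoff from sit Fastball: p·(-7) + (1−p)·(-4) = -3p - 4
  the batter's payoff from sit Curveball: p·0 + (1−p)·(-7) = 7p - 7
  -3p - 4 = 7p - 7  ⇒  -10p = -3  ⇒  p = 3/10.

p = 3/10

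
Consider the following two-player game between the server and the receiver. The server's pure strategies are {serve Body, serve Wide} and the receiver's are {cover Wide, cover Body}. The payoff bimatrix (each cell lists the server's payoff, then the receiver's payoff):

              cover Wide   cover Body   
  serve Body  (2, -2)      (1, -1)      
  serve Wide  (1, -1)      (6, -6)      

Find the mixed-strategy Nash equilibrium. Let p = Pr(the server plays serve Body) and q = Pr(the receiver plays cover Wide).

p = 5/6, q = 5/6

In a mixed equilibrium the receiver is indifferent between cover Wide and cover Body; this condition fixes p.
  the receiver's expected payoff from cover Wide: p·(-2) + (1−p)·(-1) = -p - 1
  the receiver's expected payoff from cover Body: p·(-1) + (1−p)·(-6) = 5p - 6
  -p - 1 = 5p - 6  ⇒  -6p = -5  ⇒  p = 5/6.
The server's indifference between serve Body and serve Wide determines the receiver's mixing probability q:
  the server's expected payoff from serve Body: q·2 + (1−q)·1 = q + 1
  the server's expected payoff from serve Wide: q·1 + (1−q)·6 = -5q + 6
  q + 1 = -5q + 6  ⇒  6q = 5  ⇒  q = 5/6.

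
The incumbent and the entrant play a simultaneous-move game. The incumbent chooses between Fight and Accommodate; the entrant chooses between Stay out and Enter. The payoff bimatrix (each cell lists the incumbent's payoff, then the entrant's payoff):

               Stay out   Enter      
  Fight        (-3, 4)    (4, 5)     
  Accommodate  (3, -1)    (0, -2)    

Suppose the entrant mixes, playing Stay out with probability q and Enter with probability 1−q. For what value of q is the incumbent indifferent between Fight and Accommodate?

Set the incumbent's expected payoff from Fight equal to that from Accommodate:
  the incumbent's payoff to Fight: q·(-3) + (1−q)·4 = -7q + 4
  the incumbent's payoff to Accommodate: q·3 + (1−q)·0 = 3q
  -7q + 4 = 3q  ⇒  -10q = -4  ⇒  q = 2/5.

q = 2/5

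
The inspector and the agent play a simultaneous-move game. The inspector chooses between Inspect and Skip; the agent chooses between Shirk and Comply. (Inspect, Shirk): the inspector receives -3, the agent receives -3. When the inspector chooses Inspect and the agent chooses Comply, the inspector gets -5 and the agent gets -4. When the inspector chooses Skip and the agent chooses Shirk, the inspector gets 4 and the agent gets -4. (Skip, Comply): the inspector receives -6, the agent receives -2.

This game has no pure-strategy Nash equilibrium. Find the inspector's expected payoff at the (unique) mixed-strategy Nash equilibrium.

-19/4

The agent's mix must leave the inspector indifferent between Inspect and Skip.
  the inspector's payoff from Inspect: q·(-3) + (1−q)·(-5) = 2q - 5
  the inspector's payoff from Skip: q·4 + (1−q)·(-6) = 10q - 6
  2q - 5 = 10q - 6  ⇒  -8q = -1  ⇒  q = 1/8.
At equilibrium the inspector is indifferent across rows, so the inspector's payoff equals the payoff from Inspect: (1/8)·(-3) + (7/8)·(-5) = -19/4.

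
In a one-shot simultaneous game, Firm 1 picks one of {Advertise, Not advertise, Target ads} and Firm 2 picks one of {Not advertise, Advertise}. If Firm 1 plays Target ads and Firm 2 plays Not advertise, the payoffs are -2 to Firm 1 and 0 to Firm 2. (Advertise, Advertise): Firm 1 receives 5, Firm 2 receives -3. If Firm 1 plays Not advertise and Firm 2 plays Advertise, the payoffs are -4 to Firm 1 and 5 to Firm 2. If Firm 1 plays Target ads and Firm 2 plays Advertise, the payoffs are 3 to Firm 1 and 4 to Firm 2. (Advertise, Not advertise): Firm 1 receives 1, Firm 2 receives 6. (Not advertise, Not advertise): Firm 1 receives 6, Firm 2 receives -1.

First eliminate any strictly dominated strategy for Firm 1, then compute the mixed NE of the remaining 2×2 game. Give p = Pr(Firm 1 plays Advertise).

p = 2/5

Firm 1's strategy Target ads is strictly dominated by Advertise: 1 > -2 and 5 > 3. Eliminate Target ads.
Set Firm 2's expected payoff from Not advertise equal to that from Advertise:
  Firm 2's expected payoff from Not advertise: p·6 + (1−p)·(-1) = 7p - 1
  Firm 2's expected payoff from Advertise: p·(-3) + (1−p)·5 = -8p + 5
  7p - 1 = -8p + 5  ⇒  15p = 6  ⇒  p = 2/5.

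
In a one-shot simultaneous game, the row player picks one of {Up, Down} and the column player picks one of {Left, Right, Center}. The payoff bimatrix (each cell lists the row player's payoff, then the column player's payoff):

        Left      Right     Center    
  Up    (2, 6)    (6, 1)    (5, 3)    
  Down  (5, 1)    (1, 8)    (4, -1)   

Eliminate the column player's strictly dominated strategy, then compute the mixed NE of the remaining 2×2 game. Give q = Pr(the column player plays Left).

q = 5/8

The column player's strategy Center is strictly dominated by Left: 6 > 3 and 1 > -1. Eliminate Center.
Set the row player's expected payoff from Up equal to that from Down:
  the row player's payoff to Up: q·2 + (1−q)·6 = -4q + 6
  the row player's payoff to Down: q·5 + (1−q)·1 = 4q + 1
  -4q + 6 = 4q + 1  ⇒  -8q = -5  ⇒  q = 5/8.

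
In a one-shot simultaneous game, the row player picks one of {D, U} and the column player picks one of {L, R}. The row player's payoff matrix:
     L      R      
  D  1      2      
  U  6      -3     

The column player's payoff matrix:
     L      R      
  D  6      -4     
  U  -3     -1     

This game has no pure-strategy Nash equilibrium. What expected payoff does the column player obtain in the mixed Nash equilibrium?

In a mixed equilibrium the column player is indifferent between L and R; this condition fixes p.
  the column player's payoff from L: p·6 + (1−p)·(-3) = 9p - 3
  the column player's payoff from R: p·(-4) + (1−p)·(-1) = -3p - 1
  9p - 3 = -3p - 1  ⇒  12p = 2  ⇒  p = 1/6.
At equilibrium the column player is indifferent across columns, so the column player's payoff equals the payoff from L: (1/6)·6 + (5/6)·(-3) = -3/2.

-3/2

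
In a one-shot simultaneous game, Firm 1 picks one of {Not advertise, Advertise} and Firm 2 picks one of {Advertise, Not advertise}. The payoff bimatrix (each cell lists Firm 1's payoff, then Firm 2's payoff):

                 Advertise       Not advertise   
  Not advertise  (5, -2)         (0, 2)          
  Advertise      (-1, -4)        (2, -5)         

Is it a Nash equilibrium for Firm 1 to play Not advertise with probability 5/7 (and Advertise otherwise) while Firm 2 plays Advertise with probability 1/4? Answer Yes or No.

Given Firm 1's mix p = 5/7, Firm 2's payoff from Advertise is -18/7 but from Not advertise is 0. Firm 2 strictly prefers Not advertise, so Firm 2 would not mix.
So the proposed profile is not a Nash equilibrium.

No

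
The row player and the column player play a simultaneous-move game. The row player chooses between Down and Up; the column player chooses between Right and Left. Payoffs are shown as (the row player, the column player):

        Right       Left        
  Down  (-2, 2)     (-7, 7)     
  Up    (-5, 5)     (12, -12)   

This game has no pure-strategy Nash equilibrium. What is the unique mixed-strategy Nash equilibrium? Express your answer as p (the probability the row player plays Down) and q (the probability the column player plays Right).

In a mixed equilibrium the column player is indifferent between Right and Left; this condition fixes p.
  the column player's expected payoff from Right: p·2 + (1−p)·5 = -3p + 5
  the column player's expected payoff from Left: p·7 + (1−p)·(-12) = 19p - 12
  -3p + 5 = 19p - 12  ⇒  -22p = -17  ⇒  p = 17/22.
The row player's indifference between Down and Up determines the column player's mixing probability q:
  the row player's payoff from Down: q·(-2) + (1−q)·(-7) = 5q - 7
  the row player's payoff from Up: q·(-5) + (1−q)·12 = -17q + 12
  5q - 7 = -17q + 12  ⇒  22q = 19  ⇒  q = 19/22.

p = 17/22, q = 19/22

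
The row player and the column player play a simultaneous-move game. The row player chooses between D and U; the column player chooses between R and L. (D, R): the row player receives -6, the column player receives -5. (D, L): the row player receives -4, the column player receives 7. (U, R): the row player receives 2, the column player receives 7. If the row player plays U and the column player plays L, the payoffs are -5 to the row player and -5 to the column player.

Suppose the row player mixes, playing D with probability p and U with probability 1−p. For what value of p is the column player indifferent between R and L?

p = 1/2

For the column player to be willing to mix, the column player must be indifferent between R and L, which pins down the row player's mix.
  the column player's expected payoff from R: p·(-5) + (1−p)·7 = -12p + 7
  the column player's expected payoff from L: p·7 + (1−p)·(-5) = 12p - 5
  -12p + 7 = 12p - 5  ⇒  -24p = -12  ⇒  p = 1/2.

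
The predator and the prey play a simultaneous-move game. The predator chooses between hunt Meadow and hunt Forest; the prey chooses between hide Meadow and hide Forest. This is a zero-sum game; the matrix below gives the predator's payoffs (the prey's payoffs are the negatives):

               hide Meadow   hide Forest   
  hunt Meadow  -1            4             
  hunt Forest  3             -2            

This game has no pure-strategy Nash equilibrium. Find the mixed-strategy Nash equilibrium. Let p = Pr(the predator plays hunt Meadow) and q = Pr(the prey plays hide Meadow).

p = 1/2, q = 3/5

The prey's indifference between hide Meadow and hide Forest determines the predator's mixing probability p:
  the prey's payoff to hide Meadow: p·1 + (1−p)·(-3) = 4p - 3
  the prey's payoff to hide Forest: p·(-4) + (1−p)·2 = -6p + 2
  4p - 3 = -6p + 2  ⇒  10p = 5  ⇒  p = 1/2.
The prey's mix must leave the predator indifferent between hunt Meadow and hunt Forest.
  the predator's expected payoff from hunt Meadow: q·(-1) + (1−q)·4 = -5q + 4
  the predator's expected payoff from hunt Forest: q·3 + (1−q)·(-2) = 5q - 2
  -5q + 4 = 5q - 2  ⇒  -10q = -6  ⇒  q = 3/5.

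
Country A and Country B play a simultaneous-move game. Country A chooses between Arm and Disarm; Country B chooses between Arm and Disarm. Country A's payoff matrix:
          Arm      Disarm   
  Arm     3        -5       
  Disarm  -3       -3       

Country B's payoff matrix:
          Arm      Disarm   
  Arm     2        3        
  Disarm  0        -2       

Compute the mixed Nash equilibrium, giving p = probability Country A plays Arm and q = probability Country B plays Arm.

p = 2/3, q = 1/4

Country A's mix must leave Country B indifferent between Arm and Disarm.
  Country B's expected payoff from Arm: p·2 + (1−p)·0 = 2p
  Country B's expected payoff from Disarm: p·3 + (1−p)·(-2) = 5p - 2
  2p = 5p - 2  ⇒  -3p = -2  ⇒  p = 2/3.
Set Country A's expected payoff from Arm equal to that from Disarm:
  Country A's payoff to Arm: q·3 + (1−q)·(-5) = 8q - 5
  Country A's payoff to Disarm: q·(-3) + (1−q)·(-3) = -3
  8q - 5 = -3  ⇒  8q = 2  ⇒  q = 1/4.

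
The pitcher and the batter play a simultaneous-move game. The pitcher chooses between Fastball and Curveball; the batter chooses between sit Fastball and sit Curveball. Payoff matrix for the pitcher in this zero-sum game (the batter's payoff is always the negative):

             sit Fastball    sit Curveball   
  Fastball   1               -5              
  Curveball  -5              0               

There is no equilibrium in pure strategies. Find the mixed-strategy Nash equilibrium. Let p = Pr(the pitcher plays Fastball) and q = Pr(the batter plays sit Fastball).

Set the batter's expected payoff from sit Fastball equal to that from sit Curveball:
  the batter's expected payoff from sit Fastball: p·(-1) + (1−p)·5 = -6p + 5
  the batter's expected payoff from sit Curveball: p·5 + (1−p)·0 = 5p
  -6p + 5 = 5p  ⇒  -11p = -5  ⇒  p = 5/11.
In a mixed equilibrium the pitcher is indifferent between Fastball and Curveball; this condition fixes q.
  the pitcher's expected payoff from Fastball: q·1 + (1−q)·(-5) = 6q - 5
  the pitcher's expected payoff from Curveball: q·(-5) + (1−q)·0 = -5q
  6q - 5 = -5q  ⇒  11q = 5  ⇒  q = 5/11.

p = 5/11, q = 5/11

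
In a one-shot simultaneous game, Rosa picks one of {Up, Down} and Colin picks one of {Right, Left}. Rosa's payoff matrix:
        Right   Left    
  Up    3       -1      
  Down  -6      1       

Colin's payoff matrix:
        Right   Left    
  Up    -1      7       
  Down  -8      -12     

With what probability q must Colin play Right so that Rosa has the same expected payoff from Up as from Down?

q = 2/11

Colin's mix must leave Rosa indifferent between Up and Down.
  Rosa's expected payoff from Up: q·3 + (1−q)·(-1) = 4q - 1
  Rosa's expected payoff from Down: q·(-6) + (1−q)·1 = -7q + 1
  4q - 1 = -7q + 1  ⇒  11q = 2  ⇒  q = 2/11.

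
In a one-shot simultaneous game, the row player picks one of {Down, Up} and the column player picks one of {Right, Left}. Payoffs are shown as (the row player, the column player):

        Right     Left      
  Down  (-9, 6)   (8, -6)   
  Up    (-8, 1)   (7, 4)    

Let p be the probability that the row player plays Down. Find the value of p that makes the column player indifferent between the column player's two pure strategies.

For the column player to be willing to mix, the column player must be indifferent between Right and Left, which pins down the row player's mix.
  the column player's expected payoff from Right: p·6 + (1−p)·1 = 5p + 1
  the column player's expected payoff from Left: p·(-6) + (1−p)·4 = -10p + 4
  5p + 1 = -10p + 4  ⇒  15p = 3  ⇒  p = 1/5.

p = 1/5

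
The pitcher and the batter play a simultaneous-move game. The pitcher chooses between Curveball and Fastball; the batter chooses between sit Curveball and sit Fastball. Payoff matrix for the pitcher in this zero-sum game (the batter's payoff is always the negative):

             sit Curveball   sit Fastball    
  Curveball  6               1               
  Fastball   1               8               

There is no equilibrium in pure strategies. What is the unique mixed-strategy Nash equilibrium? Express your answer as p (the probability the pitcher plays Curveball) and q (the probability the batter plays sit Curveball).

The pitcher's mix must leave the batter indifferent between sit Curveball and sit Fastball.
  the batter's payoff from sit Curveball: p·(-6) + (1−p)·(-1) = -5p - 1
  the batter's payoff from sit Fastball: p·(-1) + (1−p)·(-8) = 7p - 8
  -5p - 1 = 7p - 8  ⇒  -12p = -7  ⇒  p = 7/12.
Set the pitcher's expected payoff from Curveball equal to that from Fastball:
  the pitcher's payoff from Curveball: q·6 + (1−q)·1 = 5q + 1
  the pitcher's payoff from Fastball: q·1 + (1−q)·8 = -7q + 8
  5q + 1 = -7q + 8  ⇒  12q = 7  ⇒  q = 7/12.

p = 7/12, q = 7/12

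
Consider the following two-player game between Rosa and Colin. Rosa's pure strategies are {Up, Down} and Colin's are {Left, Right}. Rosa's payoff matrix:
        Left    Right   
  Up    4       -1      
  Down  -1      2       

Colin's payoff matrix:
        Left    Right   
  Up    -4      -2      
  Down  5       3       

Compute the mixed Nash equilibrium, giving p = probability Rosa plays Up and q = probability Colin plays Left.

For Colin to be willing to mix, Colin must be indifferent between Left and Right, which pins down Rosa's mix.
  Colin's payoff to Left: p·(-4) + (1−p)·5 = -9p + 5
  Colin's payoff to Right: p·(-2) + (1−p)·3 = -5p + 3
  -9p + 5 = -5p + 3  ⇒  -4p = -2  ⇒  p = 1/2.
Set Rosa's expected payoff from Up equal to that from Down:
  Rosa's payoff to Up: q·4 + (1−q)·(-1) = 5q - 1
  Rosa's payoff to Down: q·(-1) + (1−q)·2 = -3q + 2
  5q - 1 = -3q + 2  ⇒  8q = 3  ⇒  q = 3/8.

p = 1/2, q = 3/8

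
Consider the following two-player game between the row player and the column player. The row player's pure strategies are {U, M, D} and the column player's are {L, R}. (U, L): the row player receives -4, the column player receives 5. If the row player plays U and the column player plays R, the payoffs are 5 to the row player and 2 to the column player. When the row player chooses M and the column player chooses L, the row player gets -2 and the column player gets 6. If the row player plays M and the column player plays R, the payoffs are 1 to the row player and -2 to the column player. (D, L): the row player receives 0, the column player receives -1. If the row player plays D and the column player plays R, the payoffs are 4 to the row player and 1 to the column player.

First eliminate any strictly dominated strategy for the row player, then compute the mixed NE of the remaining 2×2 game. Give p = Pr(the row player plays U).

The row player's strategy M is strictly dominated by D: 0 > -2 and 4 > 1. Eliminate M.
Set the column player's expected payoff from L equal to that from R:
  the column player's expected payoff from L: p·5 + (1−p)·(-1) = 6p - 1
  the column player's expected payoff from R: p·2 + (1−p)·1 = p + 1
  6p - 1 = p + 1  ⇒  5p = 2  ⇒  p = 2/5.

p = 2/5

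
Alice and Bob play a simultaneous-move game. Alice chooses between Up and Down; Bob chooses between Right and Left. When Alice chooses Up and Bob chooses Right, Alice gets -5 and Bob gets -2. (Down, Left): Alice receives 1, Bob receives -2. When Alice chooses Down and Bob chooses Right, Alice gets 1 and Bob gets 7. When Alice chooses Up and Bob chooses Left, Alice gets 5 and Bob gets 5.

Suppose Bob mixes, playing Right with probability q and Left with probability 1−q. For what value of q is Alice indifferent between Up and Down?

Alice's indifference between Up and Down determines Bob's mixing probability q:
  Alice's payoff to Up: q·(-5) + (1−q)·5 = -10q + 5
  Alice's payoff to Down: q·1 + (1−q)·1 = 1
  -10q + 5 = 1  ⇒  -10q = -4  ⇒  q = 2/5.

q = 2/5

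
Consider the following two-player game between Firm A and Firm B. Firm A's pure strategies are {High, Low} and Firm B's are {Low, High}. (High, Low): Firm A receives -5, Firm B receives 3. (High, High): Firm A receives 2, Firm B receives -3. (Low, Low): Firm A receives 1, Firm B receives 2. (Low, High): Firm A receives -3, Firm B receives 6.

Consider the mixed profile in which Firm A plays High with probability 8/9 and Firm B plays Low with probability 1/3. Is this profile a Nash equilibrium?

Given Firm A's mix p = 8/9, Firm B's payoff from Low is 26/9 but from High is -2. Firm B strictly prefers Low, so Firm B would not mix.
So the proposed profile is not a Nash equilibrium.

No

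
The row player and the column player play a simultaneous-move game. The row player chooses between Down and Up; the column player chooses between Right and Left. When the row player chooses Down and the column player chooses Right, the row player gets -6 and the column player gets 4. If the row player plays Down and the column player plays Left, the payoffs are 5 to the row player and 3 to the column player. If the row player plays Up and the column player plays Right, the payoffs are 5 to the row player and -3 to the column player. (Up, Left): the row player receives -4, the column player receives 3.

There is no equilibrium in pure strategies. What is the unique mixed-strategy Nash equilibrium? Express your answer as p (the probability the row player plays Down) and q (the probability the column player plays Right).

p = 6/7, q = 9/20

The column player's indifference between Right and Left determines the row player's mixing probability p:
  the column player's expected payoff from Right: p·4 + (1−p)·(-3) = 7p - 3
  the column player's expected payoff from Left: p·3 + (1−p)·3 = 3
  7p - 3 = 3  ⇒  7p = 6  ⇒  p = 6/7.
The column player's mix must leave the row player indifferent between Down and Up.
  the row player's payoff to Down: q·(-6) + (1−q)·5 = -11q + 5
  the row player's payoff to Up: q·5 + (1−q)·(-4) = 9q - 4
  -11q + 5 = 9q - 4  ⇒  -20q = -9  ⇒  q = 9/20.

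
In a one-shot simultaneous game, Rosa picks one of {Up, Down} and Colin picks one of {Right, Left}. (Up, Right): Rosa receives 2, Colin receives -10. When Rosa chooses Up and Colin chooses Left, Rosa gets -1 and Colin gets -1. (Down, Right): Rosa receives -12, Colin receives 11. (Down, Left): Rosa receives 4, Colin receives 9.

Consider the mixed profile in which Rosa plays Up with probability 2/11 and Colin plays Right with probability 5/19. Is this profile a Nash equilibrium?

Yes

Check Colin's indifference given Rosa's mix p = 2/11:
  payoff from Right = 79/11; payoff from Left = 79/11 — equal.
Check Rosa's indifference given Colin's mix q = 5/19:
  payoff from Up = -4/19; payoff from Down = -4/19 — equal.
Both players are indifferent, so neither can profitably deviate.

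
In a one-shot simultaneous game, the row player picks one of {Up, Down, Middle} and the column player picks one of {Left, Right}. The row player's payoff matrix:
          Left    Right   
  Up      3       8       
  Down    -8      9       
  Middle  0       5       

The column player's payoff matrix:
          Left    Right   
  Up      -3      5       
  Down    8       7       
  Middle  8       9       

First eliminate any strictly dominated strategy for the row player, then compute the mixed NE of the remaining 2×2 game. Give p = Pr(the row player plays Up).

The row player's strategy Middle is strictly dominated by Up: 3 > 0 and 8 > 5. Eliminate Middle.
The column player's indifference between Left and Right determines the row player's mixing probability p:
  the column player's payoff from Left: p·(-3) + (1−p)·8 = -11p + 8
  the column player's payoff from Right: p·5 + (1−p)·7 = -2p + 7
  -11p + 8 = -2p + 7  ⇒  -9p = -1  ⇒  p = 1/9.

p = 1/9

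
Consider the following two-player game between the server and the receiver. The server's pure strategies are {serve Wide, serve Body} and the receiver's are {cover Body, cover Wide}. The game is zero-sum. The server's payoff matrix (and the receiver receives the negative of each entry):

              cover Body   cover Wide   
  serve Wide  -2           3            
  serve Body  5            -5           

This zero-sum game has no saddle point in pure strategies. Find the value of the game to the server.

Set the server's expected payoff from serve Wide equal to that from serve Body:
  the server's payoff to serve Wide: q·(-2) + (1−q)·3 = -5q + 3
  the server's payoff to serve Body: q·5 + (1−q)·(-5) = 10q - 5
  -5q + 3 = 10q - 5  ⇒  -15q = -8  ⇒  q = 8/15.
The value is the server's expected payoff against this mix (using serve Wide): (8/15)·(-2) + (7/15)·3 = 1/3.

v = 1/3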